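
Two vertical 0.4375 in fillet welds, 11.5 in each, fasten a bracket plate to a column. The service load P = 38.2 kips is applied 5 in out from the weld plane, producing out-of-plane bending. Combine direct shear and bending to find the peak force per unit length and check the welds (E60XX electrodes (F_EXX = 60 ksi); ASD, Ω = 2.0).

L_w = 2 × 11.5 = 23 in; section modulus (unit throat) S = 2 × L²/6 = 44.08 in².
Direct shear f_v = P/L_w = 38.2/23 = 1.661 kip/in.
Moment M = P × e = 38.2 × 5 = 191 kip·in; bending f_b = M/S = 4.333 kip/in.
f_max = √(f_v² + f_b²) = √(1.661² + 4.333²) = 4.64 kip/in.
r_n/Ω = (1/2.0) × 0.6 × 60 × (0.707 × 0.4375) = 5.568 kip/in → adequate.

f_max ≈ 4.64 kip/in; adequate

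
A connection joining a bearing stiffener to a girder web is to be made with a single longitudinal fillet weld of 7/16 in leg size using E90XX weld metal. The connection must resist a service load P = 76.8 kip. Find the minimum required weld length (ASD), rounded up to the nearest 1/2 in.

E90XX → F_EXX = 90 ksi.
Throat t_e = 0.707 × 0.4375 = 0.3093 in.
r_n/Ω = (0.6 × 90 × 0.3093) / 2.0 = 8.351 kip/in.
L_req = P / (r_n/Ω) = 76.8 / 8.351 = 9.196 in total.
Round up → use L = 9.5 in.

L = 9.5 in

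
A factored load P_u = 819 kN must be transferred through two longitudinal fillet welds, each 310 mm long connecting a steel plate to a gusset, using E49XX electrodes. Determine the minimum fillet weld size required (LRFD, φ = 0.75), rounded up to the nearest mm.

E49XX → F_EXX = 490 MPa.
Total weld length L = 620 mm.
Required throat t_e = P_u / (φ × 0.6 F_EXX × L) = 819 / (0.75 × 0.6 × 490 × 620 × 10⁻³) = 5.991 mm.
Required leg w = t_e / 0.707 = 8.474 mm → use 9 mm.

w = 9 mm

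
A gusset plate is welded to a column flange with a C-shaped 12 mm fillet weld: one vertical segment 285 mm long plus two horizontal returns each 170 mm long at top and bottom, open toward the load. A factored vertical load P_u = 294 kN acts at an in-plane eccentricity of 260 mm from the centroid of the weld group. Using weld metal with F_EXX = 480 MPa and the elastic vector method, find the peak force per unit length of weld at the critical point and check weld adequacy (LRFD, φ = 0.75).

f_max ≈ 1690 N/mm; adequate

Total weld length L_w = 625 mm. Treat welds as unit-width lines.
Centroid: x̄ = 2×170×85 / 625 = 46.24 mm from the vertical weld.
Polar moment about centroid: J = I_x + I_y = [285³/12 + 2×170×142.5²] + [285×46.24² + 2(170³/12 + 170×38.76²)] = 10770000 mm³.
Direct shear f_v = P/L_w = 294×10³ / 625 = 470.4 N/mm (vertical).
Torsion M = P·e = 294×10³ × 260 = 76440000 N·mm.
Critical point at (x, y) = (123.8, 142.5) from centroid. f_tx = M·y/J = 1011 N/mm; f_ty = M·x/J = 878.2 N/mm.
Resultant f_max = √[f_tx² + (f_v + f_ty)²] = √[1011² + (470.4 + 878.2)²] = 1686 N/mm.
Capacity per unit length: φr_n = 0.75 × 0.6 × 480 × (0.707 × 12) = 1833 N/mm.
1686 ≤ 1833 → adequate.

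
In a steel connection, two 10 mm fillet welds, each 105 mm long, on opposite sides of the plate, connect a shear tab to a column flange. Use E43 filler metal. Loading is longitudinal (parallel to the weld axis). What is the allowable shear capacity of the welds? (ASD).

E43XX → F_EXX = 430 MPa.
Effective throat t_e = 0.707 × 10 = 7.07 mm.
Total length L = 210 mm; A_we = 7.07 × 210 = 1485 mm².
F_nw = 0.6 F_EXX = 0.6 × 430 = 258 MPa.
R_n = 258 × 1485 × 10⁻³ = 383.1 kN; R_n/Ω = 383.1/2.0 = 191.5 kN.

R_n/Ω ≈ 192 kN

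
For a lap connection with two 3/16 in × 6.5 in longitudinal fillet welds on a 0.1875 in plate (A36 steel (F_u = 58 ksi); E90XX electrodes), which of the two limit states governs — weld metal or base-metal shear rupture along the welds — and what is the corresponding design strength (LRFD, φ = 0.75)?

E90XX → F_EXX = 90 ksi.
t_e = 0.707 × 0.1875 = 0.1326 in; L = 13 in.
Weld metal: φR_n = 0.75 × 0.6 × 90 × 0.1326 × 13 = 69.79 kip.
Base metal (shear rupture): φR_n = 0.75 × 0.6 × 58 × 0.1875 × 13 = 63.62 kip.
Governing: base-metal shear rupture.

φR_n ≈ 63.6 kip (base-metal shear rupture governs)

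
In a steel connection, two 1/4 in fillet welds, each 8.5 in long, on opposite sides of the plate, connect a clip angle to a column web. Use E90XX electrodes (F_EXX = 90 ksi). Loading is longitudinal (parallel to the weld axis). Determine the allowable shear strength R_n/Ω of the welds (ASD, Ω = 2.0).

R_n/Ω ≈ 81.1 kips

Effective throat t_e = 0.707 × 0.25 = 0.1767 in.
Total length L = 17 in; A_we = 0.1767 × 17 = 3.005 in².
F_nw = 0.6 F_EXX = 0.6 × 90 = 54 ksi.
R_n = 54 × 3.005 = 162.3 kips; R_n/Ω = 162.3/2.0 = 81.13 kips.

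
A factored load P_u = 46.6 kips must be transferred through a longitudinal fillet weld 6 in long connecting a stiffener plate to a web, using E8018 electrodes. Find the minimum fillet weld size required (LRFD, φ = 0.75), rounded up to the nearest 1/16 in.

E80XX → F_EXX = 80 ksi.
Total weld length L = 6 in.
Required throat t_e = P_u / (φ × 0.6 F_EXX × L) = 46.6 / (0.75 × 0.6 × 80 × 6) = 0.2157 in.
Required leg w = t_e / 0.707 = 0.3051 in → use 5/16 in.

w = 5/16 in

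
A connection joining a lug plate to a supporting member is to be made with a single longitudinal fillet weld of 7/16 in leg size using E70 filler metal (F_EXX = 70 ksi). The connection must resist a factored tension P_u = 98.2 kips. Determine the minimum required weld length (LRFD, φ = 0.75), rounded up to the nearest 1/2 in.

Throat t_e = 0.707 × 0.4375 = 0.3093 in.
φr_n = 0.75 × 0.6 × 70 × 0.3093 = 9.743 kips/in.
L_req = P_u / φr_n = 98.2 / 9.743 = 10.08 in total.
Round up → use L = 10.5 in.

L = 10.5 in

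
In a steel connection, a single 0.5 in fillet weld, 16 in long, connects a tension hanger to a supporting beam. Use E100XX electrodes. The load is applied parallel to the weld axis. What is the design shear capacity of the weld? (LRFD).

φR_n ≈ 255 kip

E100XX → F_EXX = 100 ksi.
Effective throat t_e = 0.707 × 0.5 = 0.3535 in.
Total length L = 16 in; A_we = 0.3535 × 16 = 5.656 in².
F_nw = 0.6 F_EXX = 0.6 × 100 = 60 ksi.
φR_n = 0.75 × 60 × 5.656 = 254.5 kip.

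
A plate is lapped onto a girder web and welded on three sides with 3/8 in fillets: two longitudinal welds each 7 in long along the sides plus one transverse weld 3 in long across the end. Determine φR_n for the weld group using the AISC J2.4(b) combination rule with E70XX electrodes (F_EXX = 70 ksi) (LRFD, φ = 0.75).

φR_n ≈ 142 kip

t_e = 0.707 × 0.375 = 0.2651 in.
R_nwl = 0.6 × 70 × 0.2651 × 14 = 155.9 kip (longitudinal, 2 welds).
R_nwt = 0.6 × 70 × 0.2651 × 3 = 33.41 kip (transverse, base value).
(i) R_nwl + R_nwt = 189.3 kip; (ii) 0.85 R_nwl + 1.5 R_nwt = 182.6 kip.
R_n = max = 189.3 kip [governs: (i)]; φR_n = 142 kip.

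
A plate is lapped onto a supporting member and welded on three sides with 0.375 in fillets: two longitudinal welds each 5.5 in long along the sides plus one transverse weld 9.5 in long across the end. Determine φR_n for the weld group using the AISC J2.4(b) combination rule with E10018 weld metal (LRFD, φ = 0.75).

φR_n ≈ 282 kip

E100XX → F_EXX = 100 ksi.
t_e = 0.707 × 0.375 = 0.2651 in.
R_nwl = 0.6 × 100 × 0.2651 × 11 = 175 kip (longitudinal, 2 welds).
R_nwt = 0.6 × 100 × 0.2651 × 9.5 = 151.1 kip (transverse, base value).
(i) R_nwl + R_nwt = 326.1 kip; (ii) 0.85 R_nwl + 1.5 R_nwt = 375.4 kip.
R_n = max = 375.4 kip [governs: (ii)]; φR_n = 281.6 kip.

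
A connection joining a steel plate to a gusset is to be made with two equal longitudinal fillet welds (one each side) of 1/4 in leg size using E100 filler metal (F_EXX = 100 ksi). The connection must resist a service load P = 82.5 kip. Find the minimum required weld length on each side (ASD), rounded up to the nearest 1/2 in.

Throat t_e = 0.707 × 0.25 = 0.1767 in.
r_n/Ω = (0.6 × 100 × 0.1767) / 2.0 = 5.302 kip/in.
L_req = P / (r_n/Ω) = 82.5 / 5.302 = 15.56 in total.
Per side: 15.56 / 2 = 7.779 in.
Round up → use L = 8 in on each side.

L = 8 in on each side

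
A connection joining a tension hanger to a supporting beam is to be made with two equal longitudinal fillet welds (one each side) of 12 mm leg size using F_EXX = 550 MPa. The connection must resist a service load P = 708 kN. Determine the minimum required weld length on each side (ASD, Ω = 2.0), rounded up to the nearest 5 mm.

Throat t_e = 0.707 × 12 = 8.484 mm.
r_n/Ω = (0.6 × 550 × 8.484) / 2.0 = 1400 N/mm = 1.4 kN/mm.
L_req = P / (r_n/Ω) = 708 / 1.4 = 505.8 mm total.
Per side: 505.8 / 2 = 252.9 mm.
Round up → use L = 255 mm on each side.

L = 255 mm on each side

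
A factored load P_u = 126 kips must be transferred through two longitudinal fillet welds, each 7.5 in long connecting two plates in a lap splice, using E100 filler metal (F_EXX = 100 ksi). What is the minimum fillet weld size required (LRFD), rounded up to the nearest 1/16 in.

Total weld length L = 15 in.
Required throat t_e = P_u / (φ × 0.6 F_EXX × L) = 126 / (0.75 × 0.6 × 100 × 15) = 0.1867 in.
Required leg w = t_e / 0.707 = 0.264 in → use 5/16 in.

w = 5/16 in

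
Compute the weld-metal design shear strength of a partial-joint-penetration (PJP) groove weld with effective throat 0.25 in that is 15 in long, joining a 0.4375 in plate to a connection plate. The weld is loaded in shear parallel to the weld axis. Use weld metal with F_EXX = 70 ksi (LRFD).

Effective throat (given) t_e = 0.25 in.
A_we = 0.25 × 15 = 3.75 in².
F_nw = 0.6 F_EXX = 42 ksi.
φR_n = 0.75 × 42 × 3.75 = 118.1 kip.

φR_n ≈ 118 kip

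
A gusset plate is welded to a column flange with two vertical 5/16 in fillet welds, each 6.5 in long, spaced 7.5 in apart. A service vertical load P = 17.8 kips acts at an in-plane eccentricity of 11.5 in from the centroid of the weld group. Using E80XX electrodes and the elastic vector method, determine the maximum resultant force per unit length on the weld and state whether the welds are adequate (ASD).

E80XX → F_EXX = 80 ksi.
Total weld length L_w = 13 in. Treat welds as unit-width lines.
Polar moment about centroid: J = 2[d³/12 + d(b/2)²] = 2[6.5³/12 + 6.5×3.75²] = 228.6 in³.
Direct shear f_v = P/L_w = 17.8 / 13 = 1.369 kip/in (vertical).
Torsion M = P·e = 17.8 × 11.5 = 204.7 kip·in.
Critical point at (x, y) = (3.75, 3.25) from centroid. f_tx = M·y/J = 2.91 kip/in; f_ty = M·x/J = 3.358 kip/in.
Resultant f_max = √[f_tx² + (f_v + f_ty)²] = √[2.91² + (1.369 + 3.358)²] = 5.551 kip/in.
Capacity per unit length: r_n/Ω = (1/2.0) × 0.6 × 80 × (0.707 × 0.3125) = 5.302 kip/in.
5.551 > 5.302 → NOT adequate.

f_max ≈ 5.55 kip/in; NOT adequate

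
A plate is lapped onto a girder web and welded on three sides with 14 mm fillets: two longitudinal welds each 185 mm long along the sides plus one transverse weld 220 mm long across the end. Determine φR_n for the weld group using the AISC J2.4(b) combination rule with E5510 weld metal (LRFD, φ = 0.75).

E55XX → F_EXX = 550 MPa.
t_e = 0.707 × 14 = 9.898 mm.
R_nwl = 0.6 × 550 × 9.898 × 370 × 10⁻³ = 1209 kN (longitudinal, 2 welds).
R_nwt = 0.6 × 550 × 9.898 × 220 × 10⁻³ = 718.6 kN (transverse, base value).
(i) R_nwl + R_nwt = 1927 kN; (ii) 0.85 R_nwl + 1.5 R_nwt = 2105 kN.
R_n = max = 2105 kN [governs: (ii)]; φR_n = 1579 kN.

φR_n ≈ 1580 kN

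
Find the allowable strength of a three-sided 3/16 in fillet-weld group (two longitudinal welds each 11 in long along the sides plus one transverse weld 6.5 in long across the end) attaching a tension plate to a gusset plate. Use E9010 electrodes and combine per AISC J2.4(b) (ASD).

R_n/Ω ≈ 102 kips

E90XX → F_EXX = 90 ksi.
t_e = 0.707 × 0.1875 = 0.1326 in.
R_nwl = 0.6 × 90 × 0.1326 × 22 = 157.5 kips (longitudinal, 2 welds).
R_nwt = 0.6 × 90 × 0.1326 × 6.5 = 46.53 kips (transverse, base value).
(i) R_nwl + R_nwt = 204 kips; (ii) 0.85 R_nwl + 1.5 R_nwt = 203.7 kips.
R_n = max = 204 kips [governs: (i)]; R_n/Ω = 102 kips.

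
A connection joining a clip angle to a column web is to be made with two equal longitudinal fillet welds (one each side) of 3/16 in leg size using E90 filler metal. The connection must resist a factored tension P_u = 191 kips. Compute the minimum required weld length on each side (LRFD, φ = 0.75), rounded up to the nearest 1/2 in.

E90XX → F_EXX = 90 ksi.
Throat t_e = 0.707 × 0.1875 = 0.1326 in.
φr_n = 0.75 × 0.6 × 90 × 0.1326 = 5.369 kips/in.
L_req = P_u / φr_n = 191 / 5.369 = 35.58 in total.
Per side: 35.58 / 2 = 17.79 in.
Round up → use L = 18 in on each side.

L = 18 in on each side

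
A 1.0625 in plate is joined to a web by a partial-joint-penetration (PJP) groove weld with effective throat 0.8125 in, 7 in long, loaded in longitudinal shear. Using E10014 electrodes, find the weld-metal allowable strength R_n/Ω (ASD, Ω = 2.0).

E100XX → F_EXX = 100 ksi.
Effective throat (given) t_e = 0.8125 in.
A_we = 0.8125 × 7 = 5.688 in².
F_nw = 0.6 F_EXX = 60 ksi.
R_n/Ω = (60 × 5.688) / 2.0 = 170.6 kip.

R_n/Ω ≈ 171 kip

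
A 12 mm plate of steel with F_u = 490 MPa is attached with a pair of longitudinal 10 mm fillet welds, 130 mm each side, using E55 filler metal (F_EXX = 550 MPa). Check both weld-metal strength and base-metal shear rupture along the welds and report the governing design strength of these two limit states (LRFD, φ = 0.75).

φR_n ≈ 455 kN (weld metal governs)

t_e = 0.707 × 10 = 7.07 mm; L = 260 mm.
Weld metal: φR_n = 0.75 × 0.6 × 550 × 7.07 × 260 × 10⁻³ = 455 kN.
Base metal (shear rupture): φR_n = 0.75 × 0.6 × 490 × 12 × 260 × 10⁻³ = 688 kN.
Governing: weld metal.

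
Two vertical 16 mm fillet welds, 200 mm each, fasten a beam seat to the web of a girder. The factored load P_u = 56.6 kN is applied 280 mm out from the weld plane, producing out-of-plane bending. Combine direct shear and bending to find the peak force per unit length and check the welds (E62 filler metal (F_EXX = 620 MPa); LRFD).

L_w = 2 × 200 = 400 mm; section modulus (unit throat) S = 2 × L²/6 = 13330 mm².
Direct shear f_v = P/L_w = 56.6×10³/400 = 141.5 N/mm.
Moment M = P × e = 56.6×10³ × 280 = 15848000 N·mm; bending f_b = M/S = 1189 N/mm.
f_max = √(f_v² + f_b²) = √(141.5² + 1189²) = 1197 N/mm.
φr_n = 0.75 × 0.6 × 620 × (0.707 × 16) = 3156 N/mm → adequate.

f_max ≈ 1200 N/mm; adequate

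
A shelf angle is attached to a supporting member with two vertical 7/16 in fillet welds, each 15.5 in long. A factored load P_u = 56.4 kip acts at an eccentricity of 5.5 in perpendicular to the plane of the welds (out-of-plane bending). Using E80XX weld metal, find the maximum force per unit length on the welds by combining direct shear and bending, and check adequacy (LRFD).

E80XX → F_EXX = 80 ksi.
L_w = 2 × 15.5 = 31 in; section modulus (unit throat) S = 2 × L²/6 = 80.08 in².
Direct shear f_v = P/L_w = 56.4/31 = 1.819 kip/in.
Moment M = P × e = 56.4 × 5.5 = 310.2 kip·in; bending f_b = M/S = 3.873 kip/in.
f_max = √(f_v² + f_b²) = √(1.819² + 3.873²) = 4.279 kip/in.
φr_n = 0.75 × 0.6 × 80 × (0.707 × 0.4375) = 11.14 kip/in → adequate.

f_max ≈ 4.28 kip/in; adequate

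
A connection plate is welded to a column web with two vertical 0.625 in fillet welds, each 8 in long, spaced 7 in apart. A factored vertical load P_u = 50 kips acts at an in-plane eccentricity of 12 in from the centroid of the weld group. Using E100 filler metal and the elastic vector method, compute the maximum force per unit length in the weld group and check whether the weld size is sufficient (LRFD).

E100XX → F_EXX = 100 ksi.
Total weld length L_w = 16 in. Treat welds as unit-width lines.
Polar moment about centroid: J = 2[d³/12 + d(b/2)²] = 2[8³/12 + 8×3.5²] = 281.3 in³.
Direct shear f_v = P/L_w = 50 / 16 = 3.125 kip/in (vertical).
Torsion M = P·e = 50 × 12 = 600 kip·in.
Critical point at (x, y) = (3.5, 4) from centroid. f_tx = M·y/J = 8.531 kip/in; f_ty = M·x/J = 7.464 kip/in.
Resultant f_max = √[f_tx² + (f_v + f_ty)²] = √[8.531² + (3.125 + 7.464)²] = 13.6 kip/in.
Capacity per unit length: φr_n = 0.75 × 0.6 × 100 × (0.707 × 0.625) = 19.88 kip/in.
13.6 ≤ 19.88 → adequate.

f_max ≈ 13.6 kip/in; adequate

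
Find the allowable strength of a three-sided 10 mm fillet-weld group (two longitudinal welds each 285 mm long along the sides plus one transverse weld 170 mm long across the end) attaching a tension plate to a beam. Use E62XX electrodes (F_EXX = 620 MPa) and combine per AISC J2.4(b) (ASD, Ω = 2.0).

R_n/Ω ≈ 973 kN

t_e = 0.707 × 10 = 7.07 mm.
R_nwl = 0.6 × 620 × 7.07 × 570 × 10⁻³ = 1499 kN (longitudinal, 2 welds).
R_nwt = 0.6 × 620 × 7.07 × 170 × 10⁻³ = 447.1 kN (transverse, base value).
(i) R_nwl + R_nwt = 1946 kN; (ii) 0.85 R_nwl + 1.5 R_nwt = 1945 kN.
R_n = max = 1946 kN [governs: (i)]; R_n/Ω = 973.1 kN.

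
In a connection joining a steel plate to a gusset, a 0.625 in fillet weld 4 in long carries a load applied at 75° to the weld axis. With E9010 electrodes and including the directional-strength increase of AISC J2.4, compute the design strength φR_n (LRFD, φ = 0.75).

E90XX → F_EXX = 90 ksi.
t_e = 0.707 × 0.625 = 0.4419 in; A_we = 0.4419 × 4 = 1.767 in².
Directional factor: 1.0 + 0.5 sin^1.5(75°) = 1.475.
F_nw = 0.6 × 90 × 1.475 = 79.63 ksi.
φR_n = 0.75 × 79.63 × 1.767 = 105.6 kips.

φR_n ≈ 106 kips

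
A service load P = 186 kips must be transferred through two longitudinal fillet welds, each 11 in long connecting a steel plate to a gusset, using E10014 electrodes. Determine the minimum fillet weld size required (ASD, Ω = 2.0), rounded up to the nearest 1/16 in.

w = 7/16 in

E100XX → F_EXX = 100 ksi.
Total weld length L = 22 in.
Required throat t_e = P × Ω / (0.6 F_EXX × L) = 186 × 2.0 / (0.6 × 100 × 22) = 0.2818 in.
Required leg w = t_e / 0.707 = 0.3986 in → use 7/16 in.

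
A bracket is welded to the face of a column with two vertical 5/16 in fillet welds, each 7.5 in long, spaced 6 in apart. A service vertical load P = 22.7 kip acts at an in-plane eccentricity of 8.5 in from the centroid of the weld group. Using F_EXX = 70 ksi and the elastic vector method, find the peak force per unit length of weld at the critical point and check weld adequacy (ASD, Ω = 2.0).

f_max ≈ 5.59 kip/in; NOT adequate

Total weld length L_w = 15 in. Treat welds as unit-width lines.
Polar moment about centroid: J = 2[d³/12 + d(b/2)²] = 2[7.5³/12 + 7.5×3²] = 205.3 in³.
Direct shear f_v = P/L_w = 22.7 / 15 = 1.513 kip/in (vertical).
Torsion M = P·e = 22.7 × 8.5 = 192.95 kip·in.
Critical point at (x, y) = (3, 3.75) from centroid. f_tx = M·y/J = 3.524 kip/in; f_ty = M·x/J = 2.819 kip/in.
Resultant f_max = √[f_tx² + (f_v + f_ty)²] = √[3.524² + (1.513 + 2.819)²] = 5.585 kip/in.
Capacity per unit length: r_n/Ω = (1/2.0) × 0.6 × 70 × (0.707 × 0.3125) = 4.64 kip/in.
5.585 > 4.64 → NOT adequate.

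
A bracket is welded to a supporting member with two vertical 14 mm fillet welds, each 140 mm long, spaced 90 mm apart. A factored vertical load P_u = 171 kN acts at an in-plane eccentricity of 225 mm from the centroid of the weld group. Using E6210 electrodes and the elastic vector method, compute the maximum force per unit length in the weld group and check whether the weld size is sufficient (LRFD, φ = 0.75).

f_max ≈ 3490 N/mm; NOT adequate

E62XX → F_EXX = 620 MPa.
Total weld length L_w = 280 mm. Treat welds as unit-width lines.
Polar moment about centroid: J = 2[d³/12 + d(b/2)²] = 2[140³/12 + 140×45²] = 1024000 mm³.
Direct shear f_v = P/L_w = 171×10³ / 280 = 610.7 N/mm (vertical).
Torsion M = P·e = 171×10³ × 225 = 38475000 N·mm.
Critical point at (x, y) = (45, 70) from centroid. f_tx = M·y/J = 2629 N/mm; f_ty = M·x/J = 1690 N/mm.
Resultant f_max = √[f_tx² + (f_v + f_ty)²] = √[2629² + (610.7 + 1690)²] = 3494 N/mm.
Capacity per unit length: φr_n = 0.75 × 0.6 × 620 × (0.707 × 14) = 2762 N/mm.
3494 > 2762 → NOT adequate.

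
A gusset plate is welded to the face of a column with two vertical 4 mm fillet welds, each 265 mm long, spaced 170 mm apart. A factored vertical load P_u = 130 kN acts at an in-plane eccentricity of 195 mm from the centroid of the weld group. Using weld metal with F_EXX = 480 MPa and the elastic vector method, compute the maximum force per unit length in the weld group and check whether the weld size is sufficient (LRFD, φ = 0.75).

Total weld length L_w = 530 mm. Treat welds as unit-width lines.
Polar moment about centroid: J = 2[d³/12 + d(b/2)²] = 2[265³/12 + 265×85²] = 6931000 mm³.
Direct shear f_v = P/L_w = 130×10³ / 530 = 245.3 N/mm (vertical).
Torsion M = P·e = 130×10³ × 195 = 25350000 N·mm.
Critical point at (x, y) = (85, 132.5) from centroid. f_tx = M·y/J = 484.6 N/mm; f_ty = M·x/J = 310.9 N/mm.
Resultant f_max = √[f_tx² + (f_v + f_ty)²] = √[484.6² + (245.3 + 310.9)²] = 737.7 N/mm.
Capacity per unit length: φr_n = 0.75 × 0.6 × 480 × (0.707 × 4) = 610.8 N/mm.
737.7 > 610.8 → NOT adequate.

f_max ≈ 738 N/mm; NOT adequate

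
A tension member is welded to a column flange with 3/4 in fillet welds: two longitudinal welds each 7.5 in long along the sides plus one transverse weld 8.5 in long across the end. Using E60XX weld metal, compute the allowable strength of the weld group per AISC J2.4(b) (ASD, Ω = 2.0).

R_n/Ω ≈ 243 kips

E60XX → F_EXX = 60 ksi.
t_e = 0.707 × 0.75 = 0.5302 in.
R_nwl = 0.6 × 60 × 0.5302 × 15 = 286.3 kips (longitudinal, 2 welds).
R_nwt = 0.6 × 60 × 0.5302 × 8.5 = 162.3 kips (transverse, base value).
(i) R_nwl + R_nwt = 448.6 kips; (ii) 0.85 R_nwl + 1.5 R_nwt = 486.8 kips.
R_n = max = 486.8 kips [governs: (ii)]; R_n/Ω = 243.4 kips.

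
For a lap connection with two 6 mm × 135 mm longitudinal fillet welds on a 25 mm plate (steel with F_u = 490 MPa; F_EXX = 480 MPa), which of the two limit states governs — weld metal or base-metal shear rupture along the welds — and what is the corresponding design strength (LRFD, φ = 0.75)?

t_e = 0.707 × 6 = 4.242 mm; L = 270 mm.
Weld metal: φR_n = 0.75 × 0.6 × 480 × 4.242 × 270 × 10⁻³ = 247.4 kN.
Base metal (shear rupture): φR_n = 0.75 × 0.6 × 490 × 25 × 270 × 10⁻³ = 1488 kN.
Governing: weld metal.

φR_n ≈ 247 kN (weld metal governs)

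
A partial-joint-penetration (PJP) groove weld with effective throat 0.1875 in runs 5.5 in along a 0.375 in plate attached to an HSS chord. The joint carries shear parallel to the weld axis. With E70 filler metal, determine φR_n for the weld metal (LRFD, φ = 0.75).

φR_n ≈ 32.5 kip

E70XX → F_EXX = 70 ksi.
Effective throat (given) t_e = 0.1875 in.
A_we = 0.1875 × 5.5 = 1.031 in².
F_nw = 0.6 F_EXX = 42 ksi.
φR_n = 0.75 × 42 × 1.031 = 32.48 kip.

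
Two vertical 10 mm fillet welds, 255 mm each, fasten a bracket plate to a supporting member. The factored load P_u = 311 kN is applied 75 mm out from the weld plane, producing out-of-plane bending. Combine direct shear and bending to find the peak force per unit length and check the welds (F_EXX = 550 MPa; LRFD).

f_max ≈ 1240 N/mm; adequate

L_w = 2 × 255 = 510 mm; section modulus (unit throat) S = 2 × L²/6 = 21680 mm².
Direct shear f_v = P/L_w = 311×10³/510 = 609.8 N/mm.
Moment M = P × e = 311×10³ × 75 = 23325000 N·mm; bending f_b = M/S = 1076 N/mm.
f_max = √(f_v² + f_b²) = √(609.8² + 1076²) = 1237 N/mm.
φr_n = 0.75 × 0.6 × 550 × (0.707 × 10) = 1750 N/mm → adequate.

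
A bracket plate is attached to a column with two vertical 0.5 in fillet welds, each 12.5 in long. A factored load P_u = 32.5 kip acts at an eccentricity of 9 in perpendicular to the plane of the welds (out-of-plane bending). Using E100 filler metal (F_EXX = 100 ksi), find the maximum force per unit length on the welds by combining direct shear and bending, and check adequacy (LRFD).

L_w = 2 × 12.5 = 25 in; section modulus (unit throat) S = 2 × L²/6 = 52.08 in².
Direct shear f_v = P/L_w = 32.5/25 = 1.3 kip/in.
Moment M = P × e = 32.5 × 9 = 292.5 kip·in; bending f_b = M/S = 5.616 kip/in.
f_max = √(f_v² + f_b²) = √(1.3² + 5.616²) = 5.764 kip/in.
φr_n = 0.75 × 0.6 × 100 × (0.707 × 0.5) = 15.91 kip/in → adequate.

f_max ≈ 5.76 kip/in; adequate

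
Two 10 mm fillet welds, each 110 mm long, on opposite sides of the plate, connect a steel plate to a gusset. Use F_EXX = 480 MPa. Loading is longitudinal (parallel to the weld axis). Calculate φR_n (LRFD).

φR_n ≈ 336 kN

Effective throat t_e = 0.707 × 10 = 7.07 mm.
Total length L = 220 mm; A_we = 7.07 × 220 = 1555 mm².
F_nw = 0.6 F_EXX = 0.6 × 480 = 288 MPa.
φR_n = 0.75 × 288 × 1555 × 10⁻³ = 336 kN.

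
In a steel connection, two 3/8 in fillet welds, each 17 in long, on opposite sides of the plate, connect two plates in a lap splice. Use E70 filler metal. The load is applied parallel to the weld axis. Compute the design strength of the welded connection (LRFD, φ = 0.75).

E70XX → F_EXX = 70 ksi.
Effective throat t_e = 0.707 × 0.375 = 0.2651 in.
Total length L = 34 in; A_we = 0.2651 × 34 = 9.014 in².
F_nw = 0.6 F_EXX = 0.6 × 70 = 42 ksi.
φR_n = 0.75 × 42 × 9.014 = 283.9 kip.

φR_n ≈ 284 kip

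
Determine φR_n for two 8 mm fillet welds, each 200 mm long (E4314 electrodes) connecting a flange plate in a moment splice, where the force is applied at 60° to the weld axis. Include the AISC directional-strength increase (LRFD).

E43XX → F_EXX = 430 MPa.
t_e = 0.707 × 8 = 5.656 mm; A_we = 5.656 × 400 = 2262 mm².
Directional factor: 1.0 + 0.5 sin^1.5(60°) = 1.403.
F_nw = 0.6 × 430 × 1.403 = 362 MPa.
φR_n = 0.75 × 362 × 2262 × 10⁻³ = 614.2 kN.

φR_n ≈ 614 kN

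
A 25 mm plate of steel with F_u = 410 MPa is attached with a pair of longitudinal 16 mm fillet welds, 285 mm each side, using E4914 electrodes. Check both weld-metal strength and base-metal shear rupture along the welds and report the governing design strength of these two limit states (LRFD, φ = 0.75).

E49XX → F_EXX = 490 MPa.
t_e = 0.707 × 16 = 11.31 mm; L = 570 mm.
Weld metal: φR_n = 0.75 × 0.6 × 490 × 11.31 × 570 × 10⁻³ = 1422 kN.
Base metal (shear rupture): φR_n = 0.75 × 0.6 × 410 × 25 × 570 × 10⁻³ = 2629 kN.
Governing: weld metal.

φR_n ≈ 1420 kN (weld metal governs)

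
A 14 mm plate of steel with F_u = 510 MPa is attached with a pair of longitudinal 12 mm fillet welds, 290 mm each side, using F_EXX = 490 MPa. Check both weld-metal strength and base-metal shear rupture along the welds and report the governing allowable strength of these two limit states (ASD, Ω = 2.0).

R_n/Ω ≈ 723 kN (weld metal governs)

t_e = 0.707 × 12 = 8.484 mm; L = 580 mm.
Weld metal: R_n/Ω = (1/2.0) × 0.6 × 490 × 8.484 × 580 × 10⁻³ = 723.3 kN.
Base metal (shear rupture): R_n/Ω = (1/2.0) × 0.6 × 510 × 14 × 580 × 10⁻³ = 1242 kN.
Governing: weld metal.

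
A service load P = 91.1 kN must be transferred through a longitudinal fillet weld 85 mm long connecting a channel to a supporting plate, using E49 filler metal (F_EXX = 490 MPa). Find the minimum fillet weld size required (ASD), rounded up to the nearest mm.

w = 11 mm

Total weld length L = 85 mm.
Required throat t_e = P × Ω / (0.6 F_EXX × L) = 91.1 × 2.0 / (0.6 × 490 × 85 × 10⁻³) = 7.291 mm.
Required leg w = t_e / 0.707 = 10.31 mm → use 11 mm.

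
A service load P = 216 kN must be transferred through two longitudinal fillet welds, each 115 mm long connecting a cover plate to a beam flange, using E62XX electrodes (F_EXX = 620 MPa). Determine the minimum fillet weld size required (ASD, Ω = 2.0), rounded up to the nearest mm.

Total weld length L = 230 mm.
Required throat t_e = P × Ω / (0.6 F_EXX × L) = 216 × 2.0 / (0.6 × 620 × 230 × 10⁻³) = 5.049 mm.
Required leg w = t_e / 0.707 = 7.142 mm → use 8 mm.

w = 8 mm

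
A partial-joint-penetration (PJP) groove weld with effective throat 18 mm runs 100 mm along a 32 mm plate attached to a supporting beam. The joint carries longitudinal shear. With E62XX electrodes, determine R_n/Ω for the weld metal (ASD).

E62XX → F_EXX = 620 MPa.
Effective throat (given) t_e = 18 mm.
A_we = 18 × 100 = 1800 mm².
F_nw = 0.6 F_EXX = 372 MPa.
R_n/Ω = (372 × 1800) / 2.0 × 10⁻³ = 334.8 kN.

R_n/Ω ≈ 335 kN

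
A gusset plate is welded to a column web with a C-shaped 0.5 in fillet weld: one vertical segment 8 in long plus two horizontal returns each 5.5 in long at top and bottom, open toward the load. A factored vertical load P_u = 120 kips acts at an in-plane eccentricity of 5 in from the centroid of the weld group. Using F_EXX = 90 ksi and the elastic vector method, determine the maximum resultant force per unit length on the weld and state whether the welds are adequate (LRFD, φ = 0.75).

f_max ≈ 16.9 kip/in; NOT adequate

Total weld length L_w = 19 in. Treat welds as unit-width lines.
Centroid: x̄ = 2×5.5×2.75 / 19 = 1.592 in from the vertical weld.
Polar moment about centroid: J = I_x + I_y = [8³/12 + 2×5.5×4²] + [8×1.592² + 2(5.5³/12 + 5.5×1.158²)] = 281.4 in³.
Direct shear f_v = P/L_w = 120 / 19 = 6.316 kip/in (vertical).
Torsion M = P·e = 120 × 5 = 600 kip·in.
Critical point at (x, y) = (3.908, 4) from centroid. f_tx = M·y/J = 8.528 kip/in; f_ty = M·x/J = 8.332 kip/in.
Resultant f_max = √[f_tx² + (f_v + f_ty)²] = √[8.528² + (6.316 + 8.332)²] = 16.95 kip/in.
Capacity per unit length: φr_n = 0.75 × 0.6 × 90 × (0.707 × 0.5) = 14.32 kip/in.
16.95 > 14.32 → NOT adequate.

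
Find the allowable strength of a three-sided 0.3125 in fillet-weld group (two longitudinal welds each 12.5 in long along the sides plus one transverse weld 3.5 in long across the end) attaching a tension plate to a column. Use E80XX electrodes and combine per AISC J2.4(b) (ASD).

R_n/Ω ≈ 151 kips

E80XX → F_EXX = 80 ksi.
t_e = 0.707 × 0.3125 = 0.2209 in.
R_nwl = 0.6 × 80 × 0.2209 × 25 = 265.1 kips (longitudinal, 2 welds).
R_nwt = 0.6 × 80 × 0.2209 × 3.5 = 37.12 kips (transverse, base value).
(i) R_nwl + R_nwt = 302.2 kips; (ii) 0.85 R_nwl + 1.5 R_nwt = 281 kips.
R_n = max = 302.2 kips [governs: (i)]; R_n/Ω = 151.1 kips.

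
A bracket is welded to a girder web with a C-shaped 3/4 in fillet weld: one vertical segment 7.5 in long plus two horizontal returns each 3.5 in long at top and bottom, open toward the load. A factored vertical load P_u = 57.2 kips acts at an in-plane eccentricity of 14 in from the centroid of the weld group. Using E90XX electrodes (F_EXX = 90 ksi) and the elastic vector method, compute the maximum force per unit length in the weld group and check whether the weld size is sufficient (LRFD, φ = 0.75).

f_max ≈ 26.7 kip/in; NOT adequate

Total weld length L_w = 14.5 in. Treat welds as unit-width lines.
Centroid: x̄ = 2×3.5×1.75 / 14.5 = 0.8448 in from the vertical weld.
Polar moment about centroid: J = I_x + I_y = [7.5³/12 + 2×3.5×3.75²] + [7.5×0.8448² + 2(3.5³/12 + 3.5×0.9052²)] = 151.8 in³.
Direct shear f_v = P/L_w = 57.2 / 14.5 = 3.945 kip/in (vertical).
Torsion M = P·e = 57.2 × 14 = 800.8 kip·in.
Critical point at (x, y) = (2.655, 3.75) from centroid. f_tx = M·y/J = 19.78 kip/in; f_ty = M·x/J = 14 kip/in.
Resultant f_max = √[f_tx² + (f_v + f_ty)²] = √[19.78² + (3.945 + 14)²] = 26.71 kip/in.
Capacity per unit length: φr_n = 0.75 × 0.6 × 90 × (0.707 × 0.75) = 21.48 kip/in.
26.71 > 21.48 → NOT adequate.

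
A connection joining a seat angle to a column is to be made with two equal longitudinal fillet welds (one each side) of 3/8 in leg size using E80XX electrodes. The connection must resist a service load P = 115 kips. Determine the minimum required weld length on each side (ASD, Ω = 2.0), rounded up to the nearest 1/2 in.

L = 9.5 in on each side

E80XX → F_EXX = 80 ksi.
Throat t_e = 0.707 × 0.375 = 0.2651 in.
r_n/Ω = (0.6 × 80 × 0.2651) / 2.0 = 6.363 kip/in.
L_req = P / (r_n/Ω) = 115 / 6.363 = 18.07 in total.
Per side: 18.07 / 2 = 9.037 in.
Round up → use L = 9.5 in on each side.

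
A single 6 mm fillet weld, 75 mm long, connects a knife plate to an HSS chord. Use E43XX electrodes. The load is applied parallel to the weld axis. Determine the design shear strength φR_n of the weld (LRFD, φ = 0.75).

φR_n ≈ 61.6 kN

E43XX → F_EXX = 430 MPa.
Effective throat t_e = 0.707 × 6 = 4.242 mm.
Total length L = 75 mm; A_we = 4.242 × 75 = 318.1 mm².
F_nw = 0.6 F_EXX = 0.6 × 430 = 258 MPa.
φR_n = 0.75 × 258 × 318.1 × 10⁻³ = 61.56 kN.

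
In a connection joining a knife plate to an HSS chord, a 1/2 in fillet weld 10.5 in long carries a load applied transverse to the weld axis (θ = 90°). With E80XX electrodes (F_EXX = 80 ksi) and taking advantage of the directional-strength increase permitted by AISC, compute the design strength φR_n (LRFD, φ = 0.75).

φR_n ≈ 200 kips

t_e = 0.707 × 0.5 = 0.3535 in; A_we = 0.3535 × 10.5 = 3.712 in².
Directional factor: 1.0 + 0.5 sin^1.5(90°) = 1.5.
F_nw = 0.6 × 80 × 1.5 = 72 ksi.
φR_n = 0.75 × 72 × 3.712 = 200.4 kips.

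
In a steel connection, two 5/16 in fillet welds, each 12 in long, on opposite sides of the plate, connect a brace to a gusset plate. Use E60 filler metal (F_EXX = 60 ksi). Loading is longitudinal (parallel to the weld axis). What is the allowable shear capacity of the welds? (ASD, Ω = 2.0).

R_n/Ω ≈ 95.4 kip

Effective throat t_e = 0.707 × 0.3125 = 0.2209 in.
Total length L = 24 in; A_we = 0.2209 × 24 = 5.302 in².
F_nw = 0.6 F_EXX = 0.6 × 60 = 36 ksi.
R_n = 36 × 5.302 = 190.9 kip; R_n/Ω = 190.9/2.0 = 95.44 kip.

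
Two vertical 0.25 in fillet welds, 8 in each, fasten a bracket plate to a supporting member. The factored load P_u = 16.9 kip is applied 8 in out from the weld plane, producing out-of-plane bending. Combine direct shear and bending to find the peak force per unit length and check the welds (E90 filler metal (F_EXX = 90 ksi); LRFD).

f_max ≈ 6.42 kip/in; adequate

L_w = 2 × 8 = 16 in; section modulus (unit throat) S = 2 × L²/6 = 21.33 in².
Direct shear f_v = P/L_w = 16.9/16 = 1.056 kip/in.
Moment M = P × e = 16.9 × 8 = 135.2 kip·in; bending f_b = M/S = 6.337 kip/in.
f_max = √(f_v² + f_b²) = √(1.056² + 6.337²) = 6.425 kip/in.
φr_n = 0.75 × 0.6 × 90 × (0.707 × 0.25) = 7.158 kip/in → adequate.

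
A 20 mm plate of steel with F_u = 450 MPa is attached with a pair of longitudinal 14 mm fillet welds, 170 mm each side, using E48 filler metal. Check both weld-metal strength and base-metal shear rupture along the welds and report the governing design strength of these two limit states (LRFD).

φR_n ≈ 727 kN (weld metal governs)

E48XX → F_EXX = 480 MPa.
t_e = 0.707 × 14 = 9.898 mm; L = 340 mm.
Weld metal: φR_n = 0.75 × 0.6 × 480 × 9.898 × 340 × 10⁻³ = 726.9 kN.
Base metal (shear rupture): φR_n = 0.75 × 0.6 × 450 × 20 × 340 × 10⁻³ = 1377 kN.
Governing: weld metal.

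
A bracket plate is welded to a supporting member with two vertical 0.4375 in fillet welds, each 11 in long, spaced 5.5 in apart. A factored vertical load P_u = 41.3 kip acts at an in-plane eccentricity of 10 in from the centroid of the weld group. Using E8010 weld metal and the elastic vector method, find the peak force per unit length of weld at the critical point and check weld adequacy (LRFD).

f_max ≈ 7.57 kip/in; adequate

E80XX → F_EXX = 80 ksi.
Total weld length L_w = 22 in. Treat welds as unit-width lines.
Polar moment about centroid: J = 2[d³/12 + d(b/2)²] = 2[11³/12 + 11×2.75²] = 388.2 in³.
Direct shear f_v = P/L_w = 41.3 / 22 = 1.877 kip/in (vertical).
Torsion M = P·e = 41.3 × 10 = 413 kip·in.
Critical point at (x, y) = (2.75, 5.5) from centroid. f_tx = M·y/J = 5.851 kip/in; f_ty = M·x/J = 2.926 kip/in.
Resultant f_max = √[f_tx² + (f_v + f_ty)²] = √[5.851² + (1.877 + 2.926)²] = 7.57 kip/in.
Capacity per unit length: φr_n = 0.75 × 0.6 × 80 × (0.707 × 0.4375) = 11.14 kip/in.
7.57 ≤ 11.14 → adequate.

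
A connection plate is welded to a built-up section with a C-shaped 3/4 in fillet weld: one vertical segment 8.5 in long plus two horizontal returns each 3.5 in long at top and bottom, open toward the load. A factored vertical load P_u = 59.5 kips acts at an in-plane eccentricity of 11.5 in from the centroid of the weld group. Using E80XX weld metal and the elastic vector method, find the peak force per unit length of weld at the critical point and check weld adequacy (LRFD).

E80XX → F_EXX = 80 ksi.
Total weld length L_w = 15.5 in. Treat welds as unit-width lines.
Centroid: x̄ = 2×3.5×1.75 / 15.5 = 0.7903 in from the vertical weld.
Polar moment about centroid: J = I_x + I_y = [8.5³/12 + 2×3.5×4.25²] + [8.5×0.7903² + 2(3.5³/12 + 3.5×0.9597²)] = 196.5 in³.
Direct shear f_v = P/L_w = 59.5 / 15.5 = 3.839 kip/in (vertical).
Torsion M = P·e = 59.5 × 11.5 = 684.25 kip·in.
Critical point at (x, y) = (2.71, 4.25) from centroid. f_tx = M·y/J = 14.8 kip/in; f_ty = M·x/J = 9.435 kip/in.
Resultant f_max = √[f_tx² + (f_v + f_ty)²] = √[14.8² + (3.839 + 9.435)²] = 19.88 kip/in.
Capacity per unit length: φr_n = 0.75 × 0.6 × 80 × (0.707 × 0.75) = 19.09 kip/in.
19.88 > 19.09 → NOT adequate.

f_max ≈ 19.9 kip/in; NOT adequate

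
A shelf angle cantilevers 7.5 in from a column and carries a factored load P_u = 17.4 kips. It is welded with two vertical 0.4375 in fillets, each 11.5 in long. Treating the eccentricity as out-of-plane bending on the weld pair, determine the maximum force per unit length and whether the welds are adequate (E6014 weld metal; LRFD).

f_max ≈ 3.06 kip/in; adequate

E60XX → F_EXX = 60 ksi.
L_w = 2 × 11.5 = 23 in; section modulus (unit throat) S = 2 × L²/6 = 44.08 in².
Direct shear f_v = P/L_w = 17.4/23 = 0.7565 kip/in.
Moment M = P × e = 17.4 × 7.5 = 130.5 kip·in; bending f_b = M/S = 2.96 kip/in.
f_max = √(f_v² + f_b²) = √(0.7565² + 2.96²) = 3.055 kip/in.
φr_n = 0.75 × 0.6 × 60 × (0.707 × 0.4375) = 8.351 kip/in → adequate.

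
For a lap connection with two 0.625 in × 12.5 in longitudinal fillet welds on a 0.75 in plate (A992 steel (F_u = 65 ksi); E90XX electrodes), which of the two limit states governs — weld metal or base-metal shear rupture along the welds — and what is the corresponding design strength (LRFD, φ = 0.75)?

E90XX → F_EXX = 90 ksi.
t_e = 0.707 × 0.625 = 0.4419 in; L = 25 in.
Weld metal: φR_n = 0.75 × 0.6 × 90 × 0.4419 × 25 = 447.4 kips.
Base metal (shear rupture): φR_n = 0.75 × 0.6 × 65 × 0.75 × 25 = 548.4 kips.
Governing: weld metal.

φR_n ≈ 447 kips (weld metal governs)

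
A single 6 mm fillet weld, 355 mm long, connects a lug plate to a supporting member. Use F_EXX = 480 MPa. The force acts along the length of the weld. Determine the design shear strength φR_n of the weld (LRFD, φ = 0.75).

φR_n ≈ 325 kN

Effective throat t_e = 0.707 × 6 = 4.242 mm.
Total length L = 355 mm; A_we = 4.242 × 355 = 1506 mm².
F_nw = 0.6 F_EXX = 0.6 × 480 = 288 MPa.
φR_n = 0.75 × 288 × 1506 × 10⁻³ = 325.3 kN.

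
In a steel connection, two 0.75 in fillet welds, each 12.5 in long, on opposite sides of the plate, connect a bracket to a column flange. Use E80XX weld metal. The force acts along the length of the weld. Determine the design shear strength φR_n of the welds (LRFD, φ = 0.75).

E80XX → F_EXX = 80 ksi.
Effective throat t_e = 0.707 × 0.75 = 0.5302 in.
Total length L = 25 in; A_we = 0.5302 × 25 = 13.26 in².
F_nw = 0.6 F_EXX = 0.6 × 80 = 48 ksi.
φR_n = 0.75 × 48 × 13.26 = 477.2 kip.

φR_n ≈ 477 kip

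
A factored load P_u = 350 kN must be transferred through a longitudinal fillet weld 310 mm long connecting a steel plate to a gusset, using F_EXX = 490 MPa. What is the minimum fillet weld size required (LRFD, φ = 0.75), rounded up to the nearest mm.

Total weld length L = 310 mm.
Required throat t_e = P_u / (φ × 0.6 F_EXX × L) = 350 / (0.75 × 0.6 × 490 × 310 × 10⁻³) = 5.12 mm.
Required leg w = t_e / 0.707 = 7.242 mm → use 8 mm.

w = 8 mm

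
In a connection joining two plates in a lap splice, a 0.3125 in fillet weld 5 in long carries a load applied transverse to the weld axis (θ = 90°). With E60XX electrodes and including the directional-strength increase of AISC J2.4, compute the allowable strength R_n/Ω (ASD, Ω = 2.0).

E60XX → F_EXX = 60 ksi.
t_e = 0.707 × 0.3125 = 0.2209 in; A_we = 0.2209 × 5 = 1.105 in².
Directional factor: 1.0 + 0.5 sin^1.5(90°) = 1.5.
F_nw = 0.6 × 60 × 1.5 = 54 ksi.
R_n/Ω = (54 × 1.105) / 2.0 = 29.83 kip.

R_n/Ω ≈ 29.8 kip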